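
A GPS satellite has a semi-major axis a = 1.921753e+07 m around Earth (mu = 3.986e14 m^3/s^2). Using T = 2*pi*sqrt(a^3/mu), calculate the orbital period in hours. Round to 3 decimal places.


Step 1: a^3 / mu = 7.097292e+21 / 3.986e14 = 1.780555e+07
Step 2: sqrt(1.780555e+07) = 4219.6624 s
Step 3: T = 2*pi * 4219.6624 = 26512.92 s
Step 4: T in hours = 26512.92 / 3600 = 7.365 hours

7.365


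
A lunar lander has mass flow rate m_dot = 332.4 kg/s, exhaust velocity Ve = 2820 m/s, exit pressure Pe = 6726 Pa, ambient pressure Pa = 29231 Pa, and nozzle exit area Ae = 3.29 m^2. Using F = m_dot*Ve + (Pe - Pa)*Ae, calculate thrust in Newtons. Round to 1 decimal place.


Step 1: Momentum thrust = m_dot * Ve = 332.4 * 2820 = 937368.0 N
Step 2: Pressure thrust = (Pe - Pa) * Ae = (6726 - 29231) * 3.29 = -74041.45 N
Step 3: Total thrust F = 937368.0 + -74041.45 = 863326.6 N

863326.6


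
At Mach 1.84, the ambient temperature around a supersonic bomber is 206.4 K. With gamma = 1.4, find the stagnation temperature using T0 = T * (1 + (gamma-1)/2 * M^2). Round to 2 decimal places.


Step 1: (gamma-1)/2 = 0.2
Step 2: M^2 = 3.3856
Step 3: 1 + 0.2 * 3.3856 = 1.67712
Step 4: T0 = 206.4 * 1.67712 = 346.16 K

346.16


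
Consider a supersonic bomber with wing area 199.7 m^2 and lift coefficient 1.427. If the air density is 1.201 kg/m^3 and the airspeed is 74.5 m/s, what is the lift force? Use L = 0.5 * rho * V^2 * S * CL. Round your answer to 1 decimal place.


Step 1: Calculate dynamic pressure q = 0.5 * 1.201 * 74.5^2 = 0.5 * 1.201 * 5550.25 = 3332.9251 Pa
Step 2: Multiply by wing area and lift coefficient: L = 3332.9251 * 199.7 * 1.427
Step 3: L = 665585.1475 * 1.427 = 949790.0 N

949790.0


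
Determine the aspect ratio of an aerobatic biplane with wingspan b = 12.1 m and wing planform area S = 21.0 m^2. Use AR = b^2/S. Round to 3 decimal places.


Step 1: b^2 = 12.1^2 = 146.41
Step 2: AR = 146.41 / 21.0 = 6.972

6.972


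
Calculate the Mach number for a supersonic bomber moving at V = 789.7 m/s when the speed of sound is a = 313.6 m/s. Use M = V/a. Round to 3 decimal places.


Step 1: M = V / a = 789.7 / 313.6
Step 2: M = 2.518

2.518


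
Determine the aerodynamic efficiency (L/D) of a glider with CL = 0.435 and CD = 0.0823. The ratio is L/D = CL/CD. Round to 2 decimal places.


Step 1: L/D = CL / CD = 0.435 / 0.0823
Step 2: L/D = 5.29

5.29


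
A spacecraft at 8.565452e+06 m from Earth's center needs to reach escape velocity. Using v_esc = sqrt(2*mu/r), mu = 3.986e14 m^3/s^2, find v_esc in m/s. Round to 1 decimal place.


Step 1: 2*mu/r = 2 * 3.986e14 / 8.565452e+06 = 93071562.3647
Step 2: v_esc = sqrt(93071562.3647) = 9647.4 m/s

9647.4


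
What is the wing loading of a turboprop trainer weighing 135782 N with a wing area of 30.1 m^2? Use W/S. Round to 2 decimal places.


Step 1: Wing loading = W / S = 135782 / 30.1
Step 2: Wing loading = 4511.03 N/m^2

4511.03


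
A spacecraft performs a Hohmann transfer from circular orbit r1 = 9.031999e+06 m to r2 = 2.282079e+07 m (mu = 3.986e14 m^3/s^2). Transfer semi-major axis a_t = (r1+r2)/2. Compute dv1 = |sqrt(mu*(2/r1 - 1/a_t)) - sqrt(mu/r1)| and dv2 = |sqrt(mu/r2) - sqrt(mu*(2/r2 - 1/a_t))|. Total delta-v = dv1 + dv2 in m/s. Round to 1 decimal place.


Step 1: Transfer semi-major axis a_t = (9.031999e+06 + 2.282079e+07) / 2 = 1.592639e+07 m
Step 2: v1 (circular at r1) = sqrt(mu/r1) = 6643.19 m/s
Step 3: v_t1 = sqrt(mu*(2/r1 - 1/a_t)) = 7952.13 m/s
Step 4: dv1 = |7952.13 - 6643.19| = 1308.94 m/s
Step 5: v2 (circular at r2) = 4179.3 m/s, v_t2 = 3147.29 m/s
Step 6: dv2 = |4179.3 - 3147.29| = 1032.01 m/s
Step 7: Total delta-v = 1308.94 + 1032.01 = 2340.9 m/s

2340.9


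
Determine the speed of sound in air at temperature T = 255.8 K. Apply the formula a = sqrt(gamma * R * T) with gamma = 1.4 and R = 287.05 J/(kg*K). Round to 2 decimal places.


Step 1: gamma * R * T = 1.4 * 287.05 * 255.8 = 102798.346
Step 2: a = sqrt(102798.346) = 320.62 m/s

320.62


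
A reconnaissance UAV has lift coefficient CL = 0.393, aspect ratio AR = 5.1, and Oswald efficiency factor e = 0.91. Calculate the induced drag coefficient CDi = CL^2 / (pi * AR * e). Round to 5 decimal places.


Step 1: CL^2 = 0.393^2 = 0.154449
Step 2: pi * AR * e = 3.14159 * 5.1 * 0.91 = 14.580132
Step 3: CDi = 0.154449 / 14.580132 = 0.01059

0.01059


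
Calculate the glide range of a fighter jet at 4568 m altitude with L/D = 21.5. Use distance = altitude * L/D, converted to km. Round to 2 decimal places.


Step 1: Glide distance = altitude * L/D = 4568 * 21.5 = 98212.0 m
Step 2: Convert to km: 98212.0 / 1000 = 98.21 km

98.21


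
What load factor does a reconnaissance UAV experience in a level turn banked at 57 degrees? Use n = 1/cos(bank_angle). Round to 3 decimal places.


Step 1: Convert 57 degrees to radians = 0.994838
Step 2: cos(57 deg) = 0.544639
Step 3: n = 1 / 0.544639 = 1.836

1.836


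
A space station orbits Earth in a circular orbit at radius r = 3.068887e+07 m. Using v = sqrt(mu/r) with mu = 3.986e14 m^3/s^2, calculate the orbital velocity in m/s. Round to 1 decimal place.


Step 1: mu / r = 3.986e14 / 3.068887e+07 = 12988422.1869
Step 2: v = sqrt(12988422.1869) = 3603.9 m/s

3603.9


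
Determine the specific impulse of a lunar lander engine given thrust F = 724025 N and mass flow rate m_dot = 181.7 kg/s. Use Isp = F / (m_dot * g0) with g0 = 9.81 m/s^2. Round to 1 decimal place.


Step 1: m_dot * g0 = 181.7 * 9.81 = 1782.48
Step 2: Isp = 724025 / 1782.48 = 406.2 s

406.2


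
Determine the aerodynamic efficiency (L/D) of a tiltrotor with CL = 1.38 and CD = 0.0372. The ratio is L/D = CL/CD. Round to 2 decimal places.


Step 1: L/D = CL / CD = 1.38 / 0.0372
Step 2: L/D = 37.10

37.10


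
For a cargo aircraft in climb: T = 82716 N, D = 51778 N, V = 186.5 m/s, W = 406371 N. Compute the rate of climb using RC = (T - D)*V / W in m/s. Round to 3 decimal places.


Step 1: Excess thrust = T - D = 82716 - 51778 = 30938 N
Step 2: Excess power = 30938 * 186.5 = 5769937.0 W
Step 3: RC = 5769937.0 / 406371 = 14.199 m/s

14.199


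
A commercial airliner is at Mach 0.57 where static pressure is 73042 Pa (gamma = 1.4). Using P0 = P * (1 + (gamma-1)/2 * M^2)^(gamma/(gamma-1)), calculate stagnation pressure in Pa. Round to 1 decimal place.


Step 1: (gamma-1)/2 * M^2 = 0.2 * 0.3249 = 0.06498
Step 2: 1 + 0.06498 = 1.06498
Step 3: Exponent gamma/(gamma-1) = 3.5
Step 4: P0 = 73042 * 1.06498^3.5 = 91047.4 Pa

91047.4


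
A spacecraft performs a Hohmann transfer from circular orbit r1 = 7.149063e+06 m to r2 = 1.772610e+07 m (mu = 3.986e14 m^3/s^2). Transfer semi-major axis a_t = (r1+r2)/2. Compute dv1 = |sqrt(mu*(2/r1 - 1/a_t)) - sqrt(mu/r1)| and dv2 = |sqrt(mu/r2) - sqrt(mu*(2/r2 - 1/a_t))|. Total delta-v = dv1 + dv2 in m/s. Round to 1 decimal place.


Step 1: Transfer semi-major axis a_t = (7.149063e+06 + 1.772610e+07) / 2 = 1.243758e+07 m
Step 2: v1 (circular at r1) = sqrt(mu/r1) = 7466.96 m/s
Step 3: v_t1 = sqrt(mu*(2/r1 - 1/a_t)) = 8914.21 m/s
Step 4: dv1 = |8914.21 - 7466.96| = 1447.24 m/s
Step 5: v2 (circular at r2) = 4742.01 m/s, v_t2 = 3595.16 m/s
Step 6: dv2 = |4742.01 - 3595.16| = 1146.84 m/s
Step 7: Total delta-v = 1447.24 + 1146.84 = 2594.1 m/s

2594.1


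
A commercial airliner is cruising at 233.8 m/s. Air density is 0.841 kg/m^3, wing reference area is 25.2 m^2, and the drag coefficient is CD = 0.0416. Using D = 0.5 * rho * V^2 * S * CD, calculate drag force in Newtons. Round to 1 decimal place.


Step 1: Dynamic pressure q = 0.5 * 0.841 * 233.8^2 = 22985.556 Pa
Step 2: Drag D = q * S * CD = 22985.556 * 25.2 * 0.0416
Step 3: D = 24096.2 N

24096.2


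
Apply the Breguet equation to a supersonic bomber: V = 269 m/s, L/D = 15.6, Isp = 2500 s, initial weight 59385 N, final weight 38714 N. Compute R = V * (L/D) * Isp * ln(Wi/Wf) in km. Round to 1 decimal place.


Step 1: Coefficient = V * (L/D) * Isp = 269 * 15.6 * 2500 = 10491000.0 m
Step 2: Wi/Wf = 59385 / 38714 = 1.533941
Step 3: ln(1.533941) = 0.42784
Step 4: R = 10491000.0 * 0.42784 = 4488473.4 m = 4488.5 km

4488.5


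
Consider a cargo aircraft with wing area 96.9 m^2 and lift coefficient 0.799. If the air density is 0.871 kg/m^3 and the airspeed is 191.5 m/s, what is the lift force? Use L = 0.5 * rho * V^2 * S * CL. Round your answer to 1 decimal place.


Step 1: Calculate dynamic pressure q = 0.5 * 0.871 * 191.5^2 = 0.5 * 0.871 * 36672.25 = 15970.7649 Pa
Step 2: Multiply by wing area and lift coefficient: L = 15970.7649 * 96.9 * 0.799
Step 3: L = 1547567.1164 * 0.799 = 1236506.1 N

1236506.1


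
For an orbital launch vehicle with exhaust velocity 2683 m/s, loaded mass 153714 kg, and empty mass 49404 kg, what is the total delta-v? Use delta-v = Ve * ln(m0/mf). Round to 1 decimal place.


Step 1: Mass ratio m0/mf = 153714 / 49404 = 3.111368
Step 2: ln(3.111368) = 1.135062
Step 3: delta-v = 2683 * 1.135062 = 3045.4 m/s

3045.4


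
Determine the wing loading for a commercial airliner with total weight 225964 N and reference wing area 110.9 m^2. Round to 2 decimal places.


Step 1: Wing loading = W / S = 225964 / 110.9
Step 2: Wing loading = 2037.55 N/m^2

2037.55


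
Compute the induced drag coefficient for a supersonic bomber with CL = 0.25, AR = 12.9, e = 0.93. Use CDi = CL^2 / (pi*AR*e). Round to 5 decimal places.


Step 1: CL^2 = 0.25^2 = 0.0625
Step 2: pi * AR * e = 3.14159 * 12.9 * 0.93 = 37.689687
Step 3: CDi = 0.0625 / 37.689687 = 0.00166

0.00166


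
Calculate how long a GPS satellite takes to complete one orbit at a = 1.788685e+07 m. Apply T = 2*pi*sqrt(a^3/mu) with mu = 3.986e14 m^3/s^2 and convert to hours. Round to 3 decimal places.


Step 1: a^3 / mu = 5.722708e+21 / 3.986e14 = 1.435702e+07
Step 2: sqrt(1.435702e+07) = 3789.0658 s
Step 3: T = 2*pi * 3789.0658 = 23807.4 s
Step 4: T in hours = 23807.4 / 3600 = 6.613 hours

6.613


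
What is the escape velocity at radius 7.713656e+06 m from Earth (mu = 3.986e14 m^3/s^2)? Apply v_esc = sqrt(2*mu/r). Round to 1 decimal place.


Step 1: 2*mu/r = 2 * 3.986e14 / 7.713656e+06 = 103349177.0958
Step 2: v_esc = sqrt(103349177.0958) = 10166.1 m/s

10166.1


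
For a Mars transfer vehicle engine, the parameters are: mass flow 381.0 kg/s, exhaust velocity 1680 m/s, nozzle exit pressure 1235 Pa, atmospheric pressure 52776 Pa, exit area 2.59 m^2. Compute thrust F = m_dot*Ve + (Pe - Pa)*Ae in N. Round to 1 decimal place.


Step 1: Momentum thrust = m_dot * Ve = 381.0 * 1680 = 640080.0 N
Step 2: Pressure thrust = (Pe - Pa) * Ae = (1235 - 52776) * 2.59 = -133491.19 N
Step 3: Total thrust F = 640080.0 + -133491.19 = 506588.8 N

506588.8


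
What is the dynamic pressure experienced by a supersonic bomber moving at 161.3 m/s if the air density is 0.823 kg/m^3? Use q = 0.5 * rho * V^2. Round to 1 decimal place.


Step 1: V^2 = 161.3^2 = 26017.69
Step 2: q = 0.5 * 0.823 * 26017.69
Step 3: q = 10706.3 Pa

10706.3


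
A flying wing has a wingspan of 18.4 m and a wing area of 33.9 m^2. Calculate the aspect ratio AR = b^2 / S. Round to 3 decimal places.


Step 1: b^2 = 18.4^2 = 338.56
Step 2: AR = 338.56 / 33.9 = 9.987

9.987


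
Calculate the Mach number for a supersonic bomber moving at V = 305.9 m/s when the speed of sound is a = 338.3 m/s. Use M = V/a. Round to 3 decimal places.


Step 1: M = V / a = 305.9 / 338.3
Step 2: M = 0.904

0.904


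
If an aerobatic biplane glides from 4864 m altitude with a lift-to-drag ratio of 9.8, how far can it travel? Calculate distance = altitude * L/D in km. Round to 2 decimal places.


Step 1: Glide distance = altitude * L/D = 4864 * 9.8 = 47667.2 m
Step 2: Convert to km: 47667.2 / 1000 = 47.67 km

47.67


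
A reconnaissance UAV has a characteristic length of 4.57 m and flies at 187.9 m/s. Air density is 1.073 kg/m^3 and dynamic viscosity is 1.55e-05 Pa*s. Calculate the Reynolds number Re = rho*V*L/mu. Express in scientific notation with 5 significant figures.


Step 1: Numerator = rho * V * L = 1.073 * 187.9 * 4.57 = 921.388319
Step 2: Re = 921.388319 / 1.55e-05
Step 3: Re = 5.9444e+07

5.9444e+07


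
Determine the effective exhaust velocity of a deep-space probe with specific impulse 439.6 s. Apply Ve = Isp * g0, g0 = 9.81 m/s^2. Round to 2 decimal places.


Step 1: Ve = Isp * g0 = 439.6 * 9.81
Step 2: Ve = 4312.48 m/s

4312.48


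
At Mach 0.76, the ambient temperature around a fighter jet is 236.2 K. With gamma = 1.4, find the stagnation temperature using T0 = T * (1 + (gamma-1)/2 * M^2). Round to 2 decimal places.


Step 1: (gamma-1)/2 = 0.2
Step 2: M^2 = 0.5776
Step 3: 1 + 0.2 * 0.5776 = 1.11552
Step 4: T0 = 236.2 * 1.11552 = 263.49 K

263.49


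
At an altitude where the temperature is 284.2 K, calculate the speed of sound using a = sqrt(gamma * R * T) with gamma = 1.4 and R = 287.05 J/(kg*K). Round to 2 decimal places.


Step 1: gamma * R * T = 1.4 * 287.05 * 284.2 = 114211.454
Step 2: a = sqrt(114211.454) = 337.95 m/s

337.95


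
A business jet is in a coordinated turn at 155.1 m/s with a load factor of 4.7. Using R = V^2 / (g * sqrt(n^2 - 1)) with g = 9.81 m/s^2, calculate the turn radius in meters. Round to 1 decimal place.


Step 1: V^2 = 155.1^2 = 24056.01
Step 2: n^2 - 1 = 4.7^2 - 1 = 21.09
Step 3: sqrt(21.09) = 4.592385
Step 4: R = 24056.01 / (9.81 * 4.592385) = 534.0 m

534.0


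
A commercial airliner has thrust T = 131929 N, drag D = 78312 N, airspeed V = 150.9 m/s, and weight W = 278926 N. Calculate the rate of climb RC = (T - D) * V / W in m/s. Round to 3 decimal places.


Step 1: Excess thrust = T - D = 131929 - 78312 = 53617 N
Step 2: Excess power = 53617 * 150.9 = 8090805.3 W
Step 3: RC = 8090805.3 / 278926 = 29.007 m/s

29.007


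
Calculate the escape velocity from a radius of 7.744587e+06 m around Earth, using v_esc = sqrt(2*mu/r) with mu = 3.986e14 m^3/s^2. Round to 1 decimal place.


Step 1: 2*mu/r = 2 * 3.986e14 / 7.744587e+06 = 102936412.2322
Step 2: v_esc = sqrt(102936412.2322) = 10145.8 m/s

10145.8


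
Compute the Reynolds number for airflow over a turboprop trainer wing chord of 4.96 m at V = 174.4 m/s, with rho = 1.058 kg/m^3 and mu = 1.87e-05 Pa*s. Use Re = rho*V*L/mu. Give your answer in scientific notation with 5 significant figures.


Step 1: Numerator = rho * V * L = 1.058 * 174.4 * 4.96 = 915.195392
Step 2: Re = 915.195392 / 1.87e-05
Step 3: Re = 4.8941e+07

4.8941e+07


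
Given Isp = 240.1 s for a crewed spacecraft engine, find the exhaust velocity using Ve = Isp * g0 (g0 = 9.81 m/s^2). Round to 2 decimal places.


Step 1: Ve = Isp * g0 = 240.1 * 9.81
Step 2: Ve = 2355.38 m/s

2355.38


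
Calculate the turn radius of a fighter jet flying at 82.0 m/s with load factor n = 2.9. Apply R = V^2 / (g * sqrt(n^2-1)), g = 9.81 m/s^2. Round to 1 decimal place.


Step 1: V^2 = 82.0^2 = 6724.0
Step 2: n^2 - 1 = 2.9^2 - 1 = 7.41
Step 3: sqrt(7.41) = 2.722132
Step 4: R = 6724.0 / (9.81 * 2.722132) = 251.8 m

251.8


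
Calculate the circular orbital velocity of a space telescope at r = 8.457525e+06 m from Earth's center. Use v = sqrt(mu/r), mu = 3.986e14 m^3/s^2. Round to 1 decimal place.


Step 1: mu / r = 3.986e14 / 8.457525e+06 = 47129627.1663
Step 2: v = sqrt(47129627.1663) = 6865.1 m/s

6865.1


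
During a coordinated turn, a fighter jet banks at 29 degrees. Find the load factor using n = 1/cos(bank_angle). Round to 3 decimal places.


Step 1: Convert 29 degrees to radians = 0.506145
Step 2: cos(29 deg) = 0.87462
Step 3: n = 1 / 0.87462 = 1.143

1.143


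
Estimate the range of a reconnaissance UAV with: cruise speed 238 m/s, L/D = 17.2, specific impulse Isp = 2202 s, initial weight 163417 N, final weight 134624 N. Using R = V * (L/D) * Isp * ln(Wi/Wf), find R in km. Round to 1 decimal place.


Step 1: Coefficient = V * (L/D) * Isp = 238 * 17.2 * 2202 = 9014107.2 m
Step 2: Wi/Wf = 163417 / 134624 = 1.213877
Step 3: ln(1.213877) = 0.19382
Step 4: R = 9014107.2 * 0.19382 = 1747109.8 m = 1747.1 km

1747.1


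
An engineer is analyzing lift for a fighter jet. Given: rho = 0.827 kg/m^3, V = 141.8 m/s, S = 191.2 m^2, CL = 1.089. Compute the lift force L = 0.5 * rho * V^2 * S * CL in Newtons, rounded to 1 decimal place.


Step 1: Calculate dynamic pressure q = 0.5 * 0.827 * 141.8^2 = 0.5 * 0.827 * 20107.24 = 8314.3437 Pa
Step 2: Multiply by wing area and lift coefficient: L = 8314.3437 * 191.2 * 1.089
Step 3: L = 1589702.5231 * 1.089 = 1731186.0 N

1731186.0


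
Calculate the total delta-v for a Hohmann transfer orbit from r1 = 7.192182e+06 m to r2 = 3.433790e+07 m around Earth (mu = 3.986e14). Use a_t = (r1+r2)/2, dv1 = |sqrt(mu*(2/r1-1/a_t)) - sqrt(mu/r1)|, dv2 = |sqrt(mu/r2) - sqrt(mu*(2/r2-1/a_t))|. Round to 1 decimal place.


Step 1: Transfer semi-major axis a_t = (7.192182e+06 + 3.433790e+07) / 2 = 2.076504e+07 m
Step 2: v1 (circular at r1) = sqrt(mu/r1) = 7444.55 m/s
Step 3: v_t1 = sqrt(mu*(2/r1 - 1/a_t)) = 9573.24 m/s
Step 4: dv1 = |9573.24 - 7444.55| = 2128.69 m/s
Step 5: v2 (circular at r2) = 3407.08 m/s, v_t2 = 2005.14 m/s
Step 6: dv2 = |3407.08 - 2005.14| = 1401.93 m/s
Step 7: Total delta-v = 2128.69 + 1401.93 = 3530.6 m/s

3530.6


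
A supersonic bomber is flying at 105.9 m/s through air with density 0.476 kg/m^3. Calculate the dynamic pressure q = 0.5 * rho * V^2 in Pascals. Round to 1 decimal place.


Step 1: V^2 = 105.9^2 = 11214.81
Step 2: q = 0.5 * 0.476 * 11214.81
Step 3: q = 2669.1 Pa

2669.1


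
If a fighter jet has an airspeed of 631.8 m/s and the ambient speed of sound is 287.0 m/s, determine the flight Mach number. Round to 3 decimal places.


Step 1: M = V / a = 631.8 / 287.0
Step 2: M = 2.201

2.201


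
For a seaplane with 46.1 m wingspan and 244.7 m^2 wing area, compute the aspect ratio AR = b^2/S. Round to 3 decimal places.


Step 1: b^2 = 46.1^2 = 2125.21
Step 2: AR = 2125.21 / 244.7 = 8.685

8.685


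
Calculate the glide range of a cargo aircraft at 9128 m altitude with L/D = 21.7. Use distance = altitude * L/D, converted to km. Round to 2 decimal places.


Step 1: Glide distance = altitude * L/D = 9128 * 21.7 = 198077.6 m
Step 2: Convert to km: 198077.6 / 1000 = 198.08 km

198.08


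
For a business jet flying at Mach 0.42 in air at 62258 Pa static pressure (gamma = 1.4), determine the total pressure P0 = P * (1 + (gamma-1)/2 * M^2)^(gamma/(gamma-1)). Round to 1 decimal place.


Step 1: (gamma-1)/2 * M^2 = 0.2 * 0.1764 = 0.03528
Step 2: 1 + 0.03528 = 1.03528
Step 3: Exponent gamma/(gamma-1) = 3.5
Step 4: P0 = 62258 * 1.03528^3.5 = 70290.6 Pa

70290.6


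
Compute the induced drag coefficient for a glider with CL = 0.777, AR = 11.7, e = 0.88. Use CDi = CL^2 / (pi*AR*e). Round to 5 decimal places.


Step 1: CL^2 = 0.777^2 = 0.603729
Step 2: pi * AR * e = 3.14159 * 11.7 * 0.88 = 32.345838
Step 3: CDi = 0.603729 / 32.345838 = 0.01866

0.01866


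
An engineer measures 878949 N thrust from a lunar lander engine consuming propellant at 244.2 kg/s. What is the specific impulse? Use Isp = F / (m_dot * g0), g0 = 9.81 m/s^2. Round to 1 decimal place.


Step 1: m_dot * g0 = 244.2 * 9.81 = 2395.6
Step 2: Isp = 878949 / 2395.6 = 366.9 s

366.9


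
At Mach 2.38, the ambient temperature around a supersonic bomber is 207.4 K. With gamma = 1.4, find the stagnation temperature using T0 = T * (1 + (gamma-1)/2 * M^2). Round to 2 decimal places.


Step 1: (gamma-1)/2 = 0.2
Step 2: M^2 = 5.6644
Step 3: 1 + 0.2 * 5.6644 = 2.13288
Step 4: T0 = 207.4 * 2.13288 = 442.36 K

442.36


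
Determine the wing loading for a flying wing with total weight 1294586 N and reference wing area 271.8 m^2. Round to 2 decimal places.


Step 1: Wing loading = W / S = 1294586 / 271.8
Step 2: Wing loading = 4763.01 N/m^2

4763.01


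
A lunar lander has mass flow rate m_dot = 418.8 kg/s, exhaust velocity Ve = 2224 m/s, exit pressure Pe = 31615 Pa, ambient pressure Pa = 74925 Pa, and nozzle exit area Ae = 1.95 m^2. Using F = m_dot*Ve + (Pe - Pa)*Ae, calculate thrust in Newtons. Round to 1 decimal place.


Step 1: Momentum thrust = m_dot * Ve = 418.8 * 2224 = 931411.2 N
Step 2: Pressure thrust = (Pe - Pa) * Ae = (31615 - 74925) * 1.95 = -84454.50 N
Step 3: Total thrust F = 931411.2 + -84454.50 = 846956.7 N

846956.7


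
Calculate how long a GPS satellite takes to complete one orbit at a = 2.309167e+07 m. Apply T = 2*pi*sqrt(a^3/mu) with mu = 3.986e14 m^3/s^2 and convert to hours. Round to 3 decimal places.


Step 1: a^3 / mu = 1.231306e+22 / 3.986e14 = 3.089077e+07
Step 2: sqrt(3.089077e+07) = 5557.9466 s
Step 3: T = 2*pi * 5557.9466 = 34921.61 s
Step 4: T in hours = 34921.61 / 3600 = 9.700 hours

9.700


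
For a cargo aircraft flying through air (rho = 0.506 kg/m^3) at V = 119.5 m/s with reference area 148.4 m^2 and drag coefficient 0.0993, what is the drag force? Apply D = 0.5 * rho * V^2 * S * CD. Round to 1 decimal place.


Step 1: Dynamic pressure q = 0.5 * 0.506 * 119.5^2 = 3612.9032 Pa
Step 2: Drag D = q * S * CD = 3612.9032 * 148.4 * 0.0993
Step 3: D = 53240.2 N

53240.2


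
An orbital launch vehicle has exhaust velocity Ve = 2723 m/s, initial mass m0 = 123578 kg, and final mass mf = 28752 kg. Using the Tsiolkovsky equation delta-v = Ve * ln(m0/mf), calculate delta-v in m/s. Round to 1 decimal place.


Step 1: Mass ratio m0/mf = 123578 / 28752 = 4.298066
Step 2: ln(4.298066) = 1.458165
Step 3: delta-v = 2723 * 1.458165 = 3970.6 m/s

3970.6


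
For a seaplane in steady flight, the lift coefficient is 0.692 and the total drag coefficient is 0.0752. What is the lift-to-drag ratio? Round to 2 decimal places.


Step 1: L/D = CL / CD = 0.692 / 0.0752
Step 2: L/D = 9.20

9.20


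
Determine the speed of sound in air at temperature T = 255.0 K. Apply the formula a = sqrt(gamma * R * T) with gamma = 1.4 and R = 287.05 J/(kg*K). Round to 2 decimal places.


Step 1: gamma * R * T = 1.4 * 287.05 * 255.0 = 102476.85
Step 2: a = sqrt(102476.85) = 320.12 m/s

320.12


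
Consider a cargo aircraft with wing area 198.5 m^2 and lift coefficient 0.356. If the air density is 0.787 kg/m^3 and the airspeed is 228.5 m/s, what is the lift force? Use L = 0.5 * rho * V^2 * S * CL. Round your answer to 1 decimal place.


Step 1: Calculate dynamic pressure q = 0.5 * 0.787 * 228.5^2 = 0.5 * 0.787 * 52212.25 = 20545.5204 Pa
Step 2: Multiply by wing area and lift coefficient: L = 20545.5204 * 198.5 * 0.356
Step 3: L = 4078285.7944 * 0.356 = 1451869.7 N

1451869.7


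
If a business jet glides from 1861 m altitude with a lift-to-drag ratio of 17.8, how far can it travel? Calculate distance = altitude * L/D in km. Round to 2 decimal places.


Step 1: Glide distance = altitude * L/D = 1861 * 17.8 = 33125.8 m
Step 2: Convert to km: 33125.8 / 1000 = 33.13 km

33.13


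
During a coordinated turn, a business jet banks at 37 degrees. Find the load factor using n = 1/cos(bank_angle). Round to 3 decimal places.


Step 1: Convert 37 degrees to radians = 0.645772
Step 2: cos(37 deg) = 0.798636
Step 3: n = 1 / 0.798636 = 1.252

1.252


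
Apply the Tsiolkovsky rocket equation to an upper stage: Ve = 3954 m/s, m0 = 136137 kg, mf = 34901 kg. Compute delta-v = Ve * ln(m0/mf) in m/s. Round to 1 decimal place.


Step 1: Mass ratio m0/mf = 136137 / 34901 = 3.900662
Step 2: ln(3.900662) = 1.361146
Step 3: delta-v = 3954 * 1.361146 = 5382.0 m/s

5382.0


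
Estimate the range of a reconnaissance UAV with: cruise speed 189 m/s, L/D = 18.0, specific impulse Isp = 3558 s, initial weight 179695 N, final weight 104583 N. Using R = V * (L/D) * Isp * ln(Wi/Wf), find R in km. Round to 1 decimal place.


Step 1: Coefficient = V * (L/D) * Isp = 189 * 18.0 * 3558 = 12104316.0 m
Step 2: Wi/Wf = 179695 / 104583 = 1.718205
Step 3: ln(1.718205) = 0.54128
Step 4: R = 12104316.0 * 0.54128 = 6551823.6 m = 6551.8 km

6551.8


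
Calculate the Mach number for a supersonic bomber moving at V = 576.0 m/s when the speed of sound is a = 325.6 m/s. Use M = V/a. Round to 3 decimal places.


Step 1: M = V / a = 576.0 / 325.6
Step 2: M = 1.769

1.769


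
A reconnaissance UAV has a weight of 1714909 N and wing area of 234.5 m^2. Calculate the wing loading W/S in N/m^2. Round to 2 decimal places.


Step 1: Wing loading = W / S = 1714909 / 234.5
Step 2: Wing loading = 7313.04 N/m^2

7313.04


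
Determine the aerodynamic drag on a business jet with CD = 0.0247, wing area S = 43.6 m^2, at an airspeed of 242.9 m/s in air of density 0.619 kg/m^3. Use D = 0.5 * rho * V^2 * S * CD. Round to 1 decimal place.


Step 1: Dynamic pressure q = 0.5 * 0.619 * 242.9^2 = 18260.6269 Pa
Step 2: Drag D = q * S * CD = 18260.6269 * 43.6 * 0.0247
Step 3: D = 19665.2 N

19665.2


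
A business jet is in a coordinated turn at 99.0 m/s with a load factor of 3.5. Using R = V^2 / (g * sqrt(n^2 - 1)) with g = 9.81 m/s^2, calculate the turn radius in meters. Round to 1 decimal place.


Step 1: V^2 = 99.0^2 = 9801.0
Step 2: n^2 - 1 = 3.5^2 - 1 = 11.25
Step 3: sqrt(11.25) = 3.354102
Step 4: R = 9801.0 / (9.81 * 3.354102) = 297.9 m

297.9


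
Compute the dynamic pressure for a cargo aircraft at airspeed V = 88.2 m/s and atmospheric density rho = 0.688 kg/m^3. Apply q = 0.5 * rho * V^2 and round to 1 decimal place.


Step 1: V^2 = 88.2^2 = 7779.24
Step 2: q = 0.5 * 0.688 * 7779.24
Step 3: q = 2676.1 Pa

2676.1


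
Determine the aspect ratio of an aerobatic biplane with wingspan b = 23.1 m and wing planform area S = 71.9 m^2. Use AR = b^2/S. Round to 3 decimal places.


Step 1: b^2 = 23.1^2 = 533.61
Step 2: AR = 533.61 / 71.9 = 7.422

7.422


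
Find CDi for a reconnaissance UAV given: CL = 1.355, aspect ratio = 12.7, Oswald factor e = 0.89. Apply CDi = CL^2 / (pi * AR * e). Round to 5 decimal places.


Step 1: CL^2 = 1.355^2 = 1.836025
Step 2: pi * AR * e = 3.14159 * 12.7 * 0.89 = 35.509422
Step 3: CDi = 1.836025 / 35.509422 = 0.05171

0.05171


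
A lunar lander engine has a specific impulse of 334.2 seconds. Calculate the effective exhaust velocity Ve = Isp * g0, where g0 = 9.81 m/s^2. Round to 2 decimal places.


Step 1: Ve = Isp * g0 = 334.2 * 9.81
Step 2: Ve = 3278.50 m/s

3278.50


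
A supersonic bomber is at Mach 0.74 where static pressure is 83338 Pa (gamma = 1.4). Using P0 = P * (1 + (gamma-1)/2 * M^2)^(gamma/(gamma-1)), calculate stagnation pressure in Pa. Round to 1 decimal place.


Step 1: (gamma-1)/2 * M^2 = 0.2 * 0.5476 = 0.10952
Step 2: 1 + 0.10952 = 1.10952
Step 3: Exponent gamma/(gamma-1) = 3.5
Step 4: P0 = 83338 * 1.10952^3.5 = 119899.1 Pa

119899.1


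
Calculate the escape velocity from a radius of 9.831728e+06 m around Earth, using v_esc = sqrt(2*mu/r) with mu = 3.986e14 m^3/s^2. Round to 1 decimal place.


Step 1: 2*mu/r = 2 * 3.986e14 / 9.831728e+06 = 81084423.8164
Step 2: v_esc = sqrt(81084423.8164) = 9004.7 m/s

9004.7


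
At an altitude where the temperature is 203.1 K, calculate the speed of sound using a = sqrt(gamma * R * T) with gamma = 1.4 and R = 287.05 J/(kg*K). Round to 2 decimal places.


Step 1: gamma * R * T = 1.4 * 287.05 * 203.1 = 81619.797
Step 2: a = sqrt(81619.797) = 285.69 m/s

285.69


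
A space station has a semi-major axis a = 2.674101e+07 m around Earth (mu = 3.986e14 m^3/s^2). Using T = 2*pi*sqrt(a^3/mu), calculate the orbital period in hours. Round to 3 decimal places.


Step 1: a^3 / mu = 1.912200e+22 / 3.986e14 = 4.797292e+07
Step 2: sqrt(4.797292e+07) = 6926.2484 s
Step 3: T = 2*pi * 6926.2484 = 43518.9 s
Step 4: T in hours = 43518.9 / 3600 = 12.089 hours

12.089


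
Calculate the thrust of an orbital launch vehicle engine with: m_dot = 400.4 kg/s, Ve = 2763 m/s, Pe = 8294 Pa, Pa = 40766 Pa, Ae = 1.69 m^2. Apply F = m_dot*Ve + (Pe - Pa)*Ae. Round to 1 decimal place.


Step 1: Momentum thrust = m_dot * Ve = 400.4 * 2763 = 1106305.2 N
Step 2: Pressure thrust = (Pe - Pa) * Ae = (8294 - 40766) * 1.69 = -54877.68 N
Step 3: Total thrust F = 1106305.2 + -54877.68 = 1051427.5 N

1051427.5


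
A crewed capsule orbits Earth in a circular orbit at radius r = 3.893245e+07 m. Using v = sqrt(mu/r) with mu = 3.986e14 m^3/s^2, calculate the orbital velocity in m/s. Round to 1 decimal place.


Step 1: mu / r = 3.986e14 / 3.893245e+07 = 10238245.9876
Step 2: v = sqrt(10238245.9876) = 3199.7 m/s

3199.7


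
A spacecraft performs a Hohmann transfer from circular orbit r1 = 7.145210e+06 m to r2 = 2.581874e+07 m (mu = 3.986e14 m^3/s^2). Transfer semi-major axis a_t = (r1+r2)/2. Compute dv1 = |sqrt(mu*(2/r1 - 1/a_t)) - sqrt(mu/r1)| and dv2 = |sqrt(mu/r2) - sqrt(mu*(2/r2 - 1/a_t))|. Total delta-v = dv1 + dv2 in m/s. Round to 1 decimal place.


Step 1: Transfer semi-major axis a_t = (7.145210e+06 + 2.581874e+07) / 2 = 1.648198e+07 m
Step 2: v1 (circular at r1) = sqrt(mu/r1) = 7468.98 m/s
Step 3: v_t1 = sqrt(mu*(2/r1 - 1/a_t)) = 9348.11 m/s
Step 4: dv1 = |9348.11 - 7468.98| = 1879.14 m/s
Step 5: v2 (circular at r2) = 3929.17 m/s, v_t2 = 2587.05 m/s
Step 6: dv2 = |3929.17 - 2587.05| = 1342.13 m/s
Step 7: Total delta-v = 1879.14 + 1342.13 = 3221.3 m/s

3221.3


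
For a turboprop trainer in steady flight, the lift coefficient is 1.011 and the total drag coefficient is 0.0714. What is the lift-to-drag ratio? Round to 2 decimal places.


Step 1: L/D = CL / CD = 1.011 / 0.0714
Step 2: L/D = 14.16

14.16


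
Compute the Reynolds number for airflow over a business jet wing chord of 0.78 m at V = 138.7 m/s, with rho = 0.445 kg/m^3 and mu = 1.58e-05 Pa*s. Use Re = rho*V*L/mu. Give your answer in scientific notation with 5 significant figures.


Step 1: Numerator = rho * V * L = 0.445 * 138.7 * 0.78 = 48.14277
Step 2: Re = 48.14277 / 1.58e-05
Step 3: Re = 3.0470e+06

3.0470e+06


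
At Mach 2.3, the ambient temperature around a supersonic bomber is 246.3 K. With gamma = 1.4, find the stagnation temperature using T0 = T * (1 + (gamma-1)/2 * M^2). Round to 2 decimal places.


Step 1: (gamma-1)/2 = 0.2
Step 2: M^2 = 5.29
Step 3: 1 + 0.2 * 5.29 = 2.058
Step 4: T0 = 246.3 * 2.058 = 506.89 K

506.89


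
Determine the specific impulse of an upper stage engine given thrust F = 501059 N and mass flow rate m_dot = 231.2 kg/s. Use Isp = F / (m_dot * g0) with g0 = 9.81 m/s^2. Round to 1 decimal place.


Step 1: m_dot * g0 = 231.2 * 9.81 = 2268.07
Step 2: Isp = 501059 / 2268.07 = 220.9 s

220.9


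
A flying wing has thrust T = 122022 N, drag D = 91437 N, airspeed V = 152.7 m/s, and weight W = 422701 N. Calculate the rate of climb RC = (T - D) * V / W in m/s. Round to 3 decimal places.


Step 1: Excess thrust = T - D = 122022 - 91437 = 30585 N
Step 2: Excess power = 30585 * 152.7 = 4670329.5 W
Step 3: RC = 4670329.5 / 422701 = 11.049 m/s

11.049


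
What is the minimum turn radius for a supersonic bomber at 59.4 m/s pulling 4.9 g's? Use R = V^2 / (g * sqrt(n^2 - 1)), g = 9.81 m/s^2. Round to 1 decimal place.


Step 1: V^2 = 59.4^2 = 3528.36
Step 2: n^2 - 1 = 4.9^2 - 1 = 23.01
Step 3: sqrt(23.01) = 4.796874
Step 4: R = 3528.36 / (9.81 * 4.796874) = 75.0 m

75.0


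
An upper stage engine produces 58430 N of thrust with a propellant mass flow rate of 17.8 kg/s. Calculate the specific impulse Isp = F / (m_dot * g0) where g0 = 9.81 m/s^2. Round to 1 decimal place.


Step 1: m_dot * g0 = 17.8 * 9.81 = 174.62
Step 2: Isp = 58430 / 174.62 = 334.6 s

334.6


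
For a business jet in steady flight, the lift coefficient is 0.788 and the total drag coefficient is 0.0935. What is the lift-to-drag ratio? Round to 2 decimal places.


Step 1: L/D = CL / CD = 0.788 / 0.0935
Step 2: L/D = 8.43

8.43


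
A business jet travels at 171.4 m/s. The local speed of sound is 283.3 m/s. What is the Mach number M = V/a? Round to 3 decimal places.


Step 1: M = V / a = 171.4 / 283.3
Step 2: M = 0.605

0.605


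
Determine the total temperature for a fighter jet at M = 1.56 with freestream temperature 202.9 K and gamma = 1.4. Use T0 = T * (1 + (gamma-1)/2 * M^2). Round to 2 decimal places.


Step 1: (gamma-1)/2 = 0.2
Step 2: M^2 = 2.4336
Step 3: 1 + 0.2 * 2.4336 = 1.48672
Step 4: T0 = 202.9 * 1.48672 = 301.66 K

301.66


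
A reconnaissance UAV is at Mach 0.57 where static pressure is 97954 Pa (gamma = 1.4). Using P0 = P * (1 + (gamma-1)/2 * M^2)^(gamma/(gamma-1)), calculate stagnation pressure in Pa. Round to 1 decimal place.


Step 1: (gamma-1)/2 * M^2 = 0.2 * 0.3249 = 0.06498
Step 2: 1 + 0.06498 = 1.06498
Step 3: Exponent gamma/(gamma-1) = 3.5
Step 4: P0 = 97954 * 1.06498^3.5 = 122100.4 Pa

122100.4


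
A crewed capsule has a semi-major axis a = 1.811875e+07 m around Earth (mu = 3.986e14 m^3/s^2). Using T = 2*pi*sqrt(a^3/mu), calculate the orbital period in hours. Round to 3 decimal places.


Step 1: a^3 / mu = 5.948188e+21 / 3.986e14 = 1.492270e+07
Step 2: sqrt(1.492270e+07) = 3862.991 s
Step 3: T = 2*pi * 3862.991 = 24271.89 s
Step 4: T in hours = 24271.89 / 3600 = 6.742 hours

6.742


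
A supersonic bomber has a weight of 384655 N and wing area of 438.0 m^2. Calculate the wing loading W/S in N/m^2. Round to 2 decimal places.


Step 1: Wing loading = W / S = 384655 / 438.0
Step 2: Wing loading = 878.21 N/m^2

878.21


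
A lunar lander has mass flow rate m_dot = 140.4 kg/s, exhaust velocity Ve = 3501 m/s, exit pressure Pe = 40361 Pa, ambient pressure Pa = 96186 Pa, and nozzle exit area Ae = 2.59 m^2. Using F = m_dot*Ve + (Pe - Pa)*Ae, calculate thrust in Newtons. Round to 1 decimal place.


Step 1: Momentum thrust = m_dot * Ve = 140.4 * 3501 = 491540.4 N
Step 2: Pressure thrust = (Pe - Pa) * Ae = (40361 - 96186) * 2.59 = -144586.75 N
Step 3: Total thrust F = 491540.4 + -144586.75 = 346953.7 N

346953.7


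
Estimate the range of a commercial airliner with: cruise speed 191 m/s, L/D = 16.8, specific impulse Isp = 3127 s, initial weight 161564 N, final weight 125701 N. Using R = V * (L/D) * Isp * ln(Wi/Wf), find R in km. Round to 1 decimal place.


Step 1: Coefficient = V * (L/D) * Isp = 191 * 16.8 * 3127 = 10033917.6 m
Step 2: Wi/Wf = 161564 / 125701 = 1.285304
Step 3: ln(1.285304) = 0.250995
Step 4: R = 10033917.6 * 0.250995 = 2518465.9 m = 2518.5 km

2518.5


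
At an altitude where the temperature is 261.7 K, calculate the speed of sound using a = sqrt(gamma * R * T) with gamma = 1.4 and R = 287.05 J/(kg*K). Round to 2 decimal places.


Step 1: gamma * R * T = 1.4 * 287.05 * 261.7 = 105169.379
Step 2: a = sqrt(105169.379) = 324.30 m/s

324.30


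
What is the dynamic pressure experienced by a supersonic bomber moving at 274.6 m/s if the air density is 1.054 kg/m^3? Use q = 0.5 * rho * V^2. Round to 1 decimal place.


Step 1: V^2 = 274.6^2 = 75405.16
Step 2: q = 0.5 * 1.054 * 75405.16
Step 3: q = 39738.5 Pa

39738.5


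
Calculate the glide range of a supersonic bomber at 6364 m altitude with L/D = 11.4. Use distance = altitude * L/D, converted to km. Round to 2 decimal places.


Step 1: Glide distance = altitude * L/D = 6364 * 11.4 = 72549.6 m
Step 2: Convert to km: 72549.6 / 1000 = 72.55 km

72.55


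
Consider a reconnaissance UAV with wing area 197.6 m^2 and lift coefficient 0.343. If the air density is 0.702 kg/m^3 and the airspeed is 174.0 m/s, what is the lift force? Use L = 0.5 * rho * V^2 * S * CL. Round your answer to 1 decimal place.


Step 1: Calculate dynamic pressure q = 0.5 * 0.702 * 174.0^2 = 0.5 * 0.702 * 30276.0 = 10626.876 Pa
Step 2: Multiply by wing area and lift coefficient: L = 10626.876 * 197.6 * 0.343
Step 3: L = 2099870.6976 * 0.343 = 720255.6 N

720255.6


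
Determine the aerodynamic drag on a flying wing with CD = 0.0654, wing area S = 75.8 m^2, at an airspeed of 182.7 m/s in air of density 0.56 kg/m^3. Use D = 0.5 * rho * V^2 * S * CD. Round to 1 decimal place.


Step 1: Dynamic pressure q = 0.5 * 0.56 * 182.7^2 = 9346.2012 Pa
Step 2: Drag D = q * S * CD = 9346.2012 * 75.8 * 0.0654
Step 3: D = 46332.1 N

46332.1


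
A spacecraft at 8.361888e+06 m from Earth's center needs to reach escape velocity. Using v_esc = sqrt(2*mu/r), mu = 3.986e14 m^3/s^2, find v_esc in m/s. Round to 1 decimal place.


Step 1: 2*mu/r = 2 * 3.986e14 / 8.361888e+06 = 95337320.9495
Step 2: v_esc = sqrt(95337320.9495) = 9764.1 m/s

9764.1


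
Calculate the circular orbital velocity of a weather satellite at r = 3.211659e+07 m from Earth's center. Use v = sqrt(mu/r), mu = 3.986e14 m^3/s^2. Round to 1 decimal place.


Step 1: mu / r = 3.986e14 / 3.211659e+07 = 12411031.1836
Step 2: v = sqrt(12411031.1836) = 3522.9 m/s

3522.9


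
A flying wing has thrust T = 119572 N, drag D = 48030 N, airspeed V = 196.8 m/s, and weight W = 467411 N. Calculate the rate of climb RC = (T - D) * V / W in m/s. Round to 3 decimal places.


Step 1: Excess thrust = T - D = 119572 - 48030 = 71542 N
Step 2: Excess power = 71542 * 196.8 = 14079465.6 W
Step 3: RC = 14079465.6 / 467411 = 30.122 m/s

30.122


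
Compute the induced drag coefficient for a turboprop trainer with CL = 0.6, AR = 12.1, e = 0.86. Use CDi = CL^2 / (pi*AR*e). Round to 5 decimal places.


Step 1: CL^2 = 0.6^2 = 0.36
Step 2: pi * AR * e = 3.14159 * 12.1 * 0.86 = 32.691413
Step 3: CDi = 0.36 / 32.691413 = 0.01101

0.01101


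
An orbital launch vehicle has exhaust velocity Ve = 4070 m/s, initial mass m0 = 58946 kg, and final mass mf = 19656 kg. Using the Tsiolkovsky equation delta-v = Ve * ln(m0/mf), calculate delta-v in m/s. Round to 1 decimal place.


Step 1: Mass ratio m0/mf = 58946 / 19656 = 2.998881
Step 2: ln(2.998881) = 1.098239
Step 3: delta-v = 4070 * 1.098239 = 4469.8 m/s

4469.8


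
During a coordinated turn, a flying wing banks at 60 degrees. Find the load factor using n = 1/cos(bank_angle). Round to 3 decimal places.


Step 1: Convert 60 degrees to radians = 1.047198
Step 2: cos(60 deg) = 0.5
Step 3: n = 1 / 0.5 = 2.000

2.000


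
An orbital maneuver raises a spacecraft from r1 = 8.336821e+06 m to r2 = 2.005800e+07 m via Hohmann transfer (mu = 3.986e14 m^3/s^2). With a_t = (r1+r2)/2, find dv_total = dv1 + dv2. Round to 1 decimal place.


Step 1: Transfer semi-major axis a_t = (8.336821e+06 + 2.005800e+07) / 2 = 1.419741e+07 m
Step 2: v1 (circular at r1) = sqrt(mu/r1) = 6914.62 m/s
Step 3: v_t1 = sqrt(mu*(2/r1 - 1/a_t)) = 8218.79 m/s
Step 4: dv1 = |8218.79 - 6914.62| = 1304.16 m/s
Step 5: v2 (circular at r2) = 4457.84 m/s, v_t2 = 3416.02 m/s
Step 6: dv2 = |4457.84 - 3416.02| = 1041.82 m/s
Step 7: Total delta-v = 1304.16 + 1041.82 = 2346.0 m/s

2346.0


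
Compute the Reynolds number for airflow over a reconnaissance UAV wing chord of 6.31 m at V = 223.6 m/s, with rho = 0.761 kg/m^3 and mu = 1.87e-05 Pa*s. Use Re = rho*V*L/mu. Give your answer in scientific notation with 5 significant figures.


Step 1: Numerator = rho * V * L = 0.761 * 223.6 * 6.31 = 1073.707076
Step 2: Re = 1073.707076 / 1.87e-05
Step 3: Re = 5.7417e+07

5.7417e+07


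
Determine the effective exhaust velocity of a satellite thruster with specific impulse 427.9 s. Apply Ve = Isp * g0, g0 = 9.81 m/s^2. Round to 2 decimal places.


Step 1: Ve = Isp * g0 = 427.9 * 9.81
Step 2: Ve = 4197.70 m/s

4197.70


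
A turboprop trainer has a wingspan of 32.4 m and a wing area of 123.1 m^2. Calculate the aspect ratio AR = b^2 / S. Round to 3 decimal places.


Step 1: b^2 = 32.4^2 = 1049.76
Step 2: AR = 1049.76 / 123.1 = 8.528

8.528


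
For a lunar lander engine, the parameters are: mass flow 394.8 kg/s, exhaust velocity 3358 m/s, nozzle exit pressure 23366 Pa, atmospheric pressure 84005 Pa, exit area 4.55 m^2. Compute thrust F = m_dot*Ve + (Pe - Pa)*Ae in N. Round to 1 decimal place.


Step 1: Momentum thrust = m_dot * Ve = 394.8 * 3358 = 1325738.4 N
Step 2: Pressure thrust = (Pe - Pa) * Ae = (23366 - 84005) * 4.55 = -275907.45 N
Step 3: Total thrust F = 1325738.4 + -275907.45 = 1049831.0 N

1049831.0


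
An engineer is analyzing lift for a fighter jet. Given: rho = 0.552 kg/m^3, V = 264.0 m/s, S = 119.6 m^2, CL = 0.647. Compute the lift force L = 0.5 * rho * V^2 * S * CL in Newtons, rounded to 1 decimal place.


Step 1: Calculate dynamic pressure q = 0.5 * 0.552 * 264.0^2 = 0.5 * 0.552 * 69696.0 = 19236.096 Pa
Step 2: Multiply by wing area and lift coefficient: L = 19236.096 * 119.6 * 0.647
Step 3: L = 2300637.0816 * 0.647 = 1488512.2 N

1488512.2
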